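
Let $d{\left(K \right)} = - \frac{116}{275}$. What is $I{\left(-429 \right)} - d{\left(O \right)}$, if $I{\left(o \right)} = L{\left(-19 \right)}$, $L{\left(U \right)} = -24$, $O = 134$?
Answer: $- \frac{6484}{275} \approx -23.578$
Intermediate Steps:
$I{\left(o \right)} = -24$
$d{\left(K \right)} = - \frac{116}{275}$ ($d{\left(K \right)} = \left(-116\right) \frac{1}{275} = - \frac{116}{275}$)
$I{\left(-429 \right)} - d{\left(O \right)} = -24 - - \frac{116}{275} = -24 + \frac{116}{275} = - \frac{6484}{275}$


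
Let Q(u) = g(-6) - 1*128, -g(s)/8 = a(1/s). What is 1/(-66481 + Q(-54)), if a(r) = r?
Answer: -3/199823 ≈ -1.5013e-5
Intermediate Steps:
g(s) = -8/s
Q(u) = -380/3 (Q(u) = -8/(-6) - 1*128 = -8*(-1/6) - 128 = 4/3 - 128 = -380/3)
1/(-66481 + Q(-54)) = 1/(-66481 - 380/3) = 1/(-199823/3) = -3/199823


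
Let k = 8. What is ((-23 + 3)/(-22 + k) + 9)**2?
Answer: 5329/49 ≈ 108.76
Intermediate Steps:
((-23 + 3)/(-22 + k) + 9)**2 = ((-23 + 3)/(-22 + 8) + 9)**2 = (-20/(-14) + 9)**2 = (-20*(-1/14) + 9)**2 = (10/7 + 9)**2 = (73/7)**2 = 5329/49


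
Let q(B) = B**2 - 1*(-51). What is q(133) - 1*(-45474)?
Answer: 63214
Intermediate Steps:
q(B) = 51 + B**2 (q(B) = B**2 + 51 = 51 + B**2)
q(133) - 1*(-45474) = (51 + 133**2) - 1*(-45474) = (51 + 17689) + 45474 = 17740 + 45474 = 63214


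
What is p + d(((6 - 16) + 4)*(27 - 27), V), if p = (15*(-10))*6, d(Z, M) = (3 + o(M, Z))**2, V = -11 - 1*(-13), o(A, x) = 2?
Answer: -875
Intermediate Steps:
V = 2 (V = -11 + 13 = 2)
d(Z, M) = 25 (d(Z, M) = (3 + 2)**2 = 5**2 = 25)
p = -900 (p = -150*6 = -900)
p + d(((6 - 16) + 4)*(27 - 27), V) = -900 + 25 = -875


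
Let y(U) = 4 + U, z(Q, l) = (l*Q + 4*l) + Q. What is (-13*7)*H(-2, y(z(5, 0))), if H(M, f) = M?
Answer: 182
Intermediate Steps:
z(Q, l) = Q + 4*l + Q*l (z(Q, l) = (Q*l + 4*l) + Q = (4*l + Q*l) + Q = Q + 4*l + Q*l)
(-13*7)*H(-2, y(z(5, 0))) = -13*7*(-2) = -91*(-2) = 182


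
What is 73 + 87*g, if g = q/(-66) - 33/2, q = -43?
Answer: -14364/11 ≈ -1305.8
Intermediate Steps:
g = -523/33 (g = -43/(-66) - 33/2 = -43*(-1/66) - 33*½ = 43/66 - 33/2 = -523/33 ≈ -15.848)
73 + 87*g = 73 + 87*(-523/33) = 73 - 15167/11 = -14364/11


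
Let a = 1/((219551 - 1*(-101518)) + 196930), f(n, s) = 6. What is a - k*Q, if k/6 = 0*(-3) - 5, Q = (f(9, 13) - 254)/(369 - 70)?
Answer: -3853912261/154881701 ≈ -24.883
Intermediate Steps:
Q = -248/299 (Q = (6 - 254)/(369 - 70) = -248/299 ≈ -0.82943)
k = -30 (k = 6*(0*(-3) - 5) = 6*(0 - 5) = 6*(-5) = -30)
a = 1/517999 (a = 1/((219551 + 101518) + 196930) = 1/(321069 + 196930) = 1/517999 ≈ 1.9305e-6)
a - k*Q = 1/517999 - (-30)*(-248)/299 = 1/517999 - 1*7440/299 = 1/517999 - 7440/299 = -3853912261/154881701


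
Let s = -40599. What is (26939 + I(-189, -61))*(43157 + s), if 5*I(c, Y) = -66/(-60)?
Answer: 1722763119/25 ≈ 6.8910e+7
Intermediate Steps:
I(c, Y) = 11/50 (I(c, Y) = (-66/(-60))/5 = (-66*(-1/60))/5 = (⅕)*(11/10) = 11/50)
(26939 + I(-189, -61))*(43157 + s) = (26939 + 11/50)*(43157 - 40599) = (1346961/50)*2558 = 1722763119/25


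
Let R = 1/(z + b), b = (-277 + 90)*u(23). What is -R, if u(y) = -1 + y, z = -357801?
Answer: 1/361915 ≈ 2.7631e-6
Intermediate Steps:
b = -4114 (b = (-277 + 90)*(-1 + 23) = -187*22 = -4114)
R = -1/361915 (R = 1/(-357801 - 4114) = 1/(-361915) = -1/361915 ≈ -2.7631e-6)
-R = -1*(-1/361915) = 1/361915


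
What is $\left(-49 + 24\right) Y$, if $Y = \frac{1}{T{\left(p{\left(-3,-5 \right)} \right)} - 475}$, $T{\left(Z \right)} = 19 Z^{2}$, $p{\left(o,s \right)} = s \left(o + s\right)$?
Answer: $- \frac{1}{1197} \approx -0.00083542$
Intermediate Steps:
$Y = \frac{1}{29925}$ ($Y = \frac{1}{19 \left(- 5 \left(-3 - 5\right)\right)^{2} - 475} = \frac{1}{19 \left(\left(-5\right) \left(-8\right)\right)^{2} - 475} = \frac{1}{19 \cdot 40^{2} - 475} = \frac{1}{19 \cdot 1600 - 475} = \frac{1}{30400 - 475} = \frac{1}{29925} \approx 3.3417 \cdot 10^{-5}$)
$\left(-49 + 24\right) Y = \left(-49 + 24\right) \frac{1}{29925} = \left(-25\right) \frac{1}{29925} = - \frac{1}{1197}$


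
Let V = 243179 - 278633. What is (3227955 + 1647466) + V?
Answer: 4839967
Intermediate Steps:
V = -35454
(3227955 + 1647466) + V = (3227955 + 1647466) - 35454 = 4875421 - 35454 = 4839967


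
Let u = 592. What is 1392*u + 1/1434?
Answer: 1181707777/1434 ≈ 8.2406e+5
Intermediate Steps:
1392*u + 1/1434 = 1392*592 + 1/1434 = 824064 + 1/1434 = 1181707777/1434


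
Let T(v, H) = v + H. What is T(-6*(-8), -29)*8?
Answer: 152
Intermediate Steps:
T(v, H) = H + v
T(-6*(-8), -29)*8 = (-29 - 6*(-8))*8 = (-29 + 48)*8 = 19*8 = 152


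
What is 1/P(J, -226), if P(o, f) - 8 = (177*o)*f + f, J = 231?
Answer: -1/9240680 ≈ -1.0822e-7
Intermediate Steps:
P(o, f) = 8 + f + 177*f*o (P(o, f) = 8 + ((177*o)*f + f) = 8 + (177*f*o + f) = 8 + (f + 177*f*o) = 8 + f + 177*f*o)
1/P(J, -226) = 1/(8 - 226 + 177*(-226)*231) = 1/(8 - 226 - 9240462) = 1/(-9240680) = -1/9240680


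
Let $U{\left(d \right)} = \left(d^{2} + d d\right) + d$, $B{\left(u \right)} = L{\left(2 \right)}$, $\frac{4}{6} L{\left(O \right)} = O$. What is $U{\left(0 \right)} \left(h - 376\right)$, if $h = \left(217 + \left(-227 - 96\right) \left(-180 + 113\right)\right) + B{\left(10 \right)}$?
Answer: $0$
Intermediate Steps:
$L{\left(O \right)} = \frac{3 O}{2}$
$B{\left(u \right)} = 3$ ($B{\left(u \right)} = \frac{3}{2} \cdot 2 = 3$)
$U{\left(d \right)} = d + 2 d^{2}$ ($U{\left(d \right)} = \left(d^{2} + d^{2}\right) + d = 2 d^{2} + d = d + 2 d^{2}$)
$h = 21861$ ($h = \left(217 + \left(-227 - 96\right) \left(-180 + 113\right)\right) + 3 = \left(217 - -21641\right) + 3 = \left(217 + 21641\right) + 3 = 21858 + 3 = 21861$)
$U{\left(0 \right)} \left(h - 376\right) = 0 \left(1 + 2 \cdot 0\right) \left(21861 - 376\right) = 0 \left(1 + 0\right) 21485 = 0 \cdot 1 \cdot 21485 = 0 \cdot 21485 = 0$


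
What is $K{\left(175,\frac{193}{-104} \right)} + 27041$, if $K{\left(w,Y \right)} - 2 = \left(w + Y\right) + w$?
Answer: $\frac{2848679}{104} \approx 27391.0$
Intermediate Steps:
$K{\left(w,Y \right)} = 2 + Y + 2 w$ ($K{\left(w,Y \right)} = 2 + \left(\left(w + Y\right) + w\right) = 2 + \left(\left(Y + w\right) + w\right) = 2 + \left(Y + 2 w\right) = 2 + Y + 2 w$)
$K{\left(175,\frac{193}{-104} \right)} + 27041 = \left(2 + \frac{193}{-104} + 2 \cdot 175\right) + 27041 = \left(2 + 193 \left(- \frac{1}{104}\right) + 350\right) + 27041 = \left(2 - \frac{193}{104} + 350\right) + 27041 = \frac{36415}{104} + 27041 = \frac{2848679}{104}$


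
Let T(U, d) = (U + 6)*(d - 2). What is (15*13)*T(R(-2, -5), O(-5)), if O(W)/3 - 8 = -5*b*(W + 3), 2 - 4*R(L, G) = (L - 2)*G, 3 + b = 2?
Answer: -2340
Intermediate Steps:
b = -1 (b = -3 + 2 = -1)
R(L, G) = ½ - G*(-2 + L)/4 (R(L, G) = ½ - (L - 2)*G/4 = ½ - (-2 + L)*G/4 = ½ - G*(-2 + L)/4)
O(W) = 69 + 15*W (O(W) = 24 + 3*(-(-5)*(W + 3)) = 24 + 3*(-(-5)*(3 + W)) = 24 + 3*(-5*(-3 - W)) = 24 + 3*(15 + 5*W) = 24 + (45 + 15*W) = 69 + 15*W)
T(U, d) = (-2 + d)*(6 + U) (T(U, d) = (6 + U)*(-2 + d) = (-2 + d)*(6 + U))
(15*13)*T(R(-2, -5), O(-5)) = (15*13)*(-12 - 2*(½ + (½)*(-5) - ¼*(-5)*(-2)) + 6*(69 + 15*(-5)) + (½ + (½)*(-5) - ¼*(-5)*(-2))*(69 + 15*(-5))) = 195*(-12 - 2*(½ - 5/2 - 5/2) + 6*(69 - 75) + (½ - 5/2 - 5/2)*(69 - 75)) = 195*(-12 - 2*(-9/2) + 6*(-6) - 9/2*(-6)) = 195*(-12 + 9 - 36 + 27) = 195*(-12) = -2340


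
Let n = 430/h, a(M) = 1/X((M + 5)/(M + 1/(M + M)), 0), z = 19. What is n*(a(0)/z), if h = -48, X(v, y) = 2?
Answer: -215/912 ≈ -0.23575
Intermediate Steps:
a(M) = ½ (a(M) = 1/2 = ½)
n = -215/24 (n = 430/(-48) = 430*(-1/48) = -215/24 ≈ -8.9583)
n*(a(0)/z) = -215/(48*19) = -215/24*1/38 = -215/912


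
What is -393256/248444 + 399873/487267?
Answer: -23068655935/30264640637 ≈ -0.76223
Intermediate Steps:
-393256/248444 + 399873/487267 = -393256*1/248444 + 399873*(1/487267) = -98314/62111 + 399873/487267 = -23068655935/30264640637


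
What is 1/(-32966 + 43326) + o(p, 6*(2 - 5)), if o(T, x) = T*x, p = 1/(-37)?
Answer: 5041/10360 ≈ 0.48658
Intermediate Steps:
p = -1/37 ≈ -0.027027
1/(-32966 + 43326) + o(p, 6*(2 - 5)) = 1/(-32966 + 43326) - 6*(2 - 5)/37 = 1/10360 - 6*(-3)/37 = 1/10360 - 1/37*(-18) = 1/10360 + 18/37 = 5041/10360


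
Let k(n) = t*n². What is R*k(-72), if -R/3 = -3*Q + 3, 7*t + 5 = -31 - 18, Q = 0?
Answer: 2519424/7 ≈ 3.5992e+5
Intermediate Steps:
t = -54/7 (t = -5/7 + (-31 - 18)/7 = -5/7 + (⅐)*(-49) = -5/7 - 7 = -54/7 ≈ -7.7143)
R = -9 (R = -3*(-3*0 + 3) = -3*(0 + 3) = -3*3 = -9)
k(n) = -54*n²/7
R*k(-72) = -(-486)*(-72)²/7 = -(-486)*5184/7 = -9*(-279936/7) = 2519424/7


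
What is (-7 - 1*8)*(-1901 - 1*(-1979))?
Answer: -1170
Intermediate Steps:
(-7 - 1*8)*(-1901 - 1*(-1979)) = (-7 - 8)*(-1901 + 1979) = -15*78 = -1170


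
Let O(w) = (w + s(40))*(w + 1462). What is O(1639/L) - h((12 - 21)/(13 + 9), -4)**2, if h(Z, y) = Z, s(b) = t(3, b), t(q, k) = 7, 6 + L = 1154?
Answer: 1966724872569/159466384 ≈ 12333.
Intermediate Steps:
L = 1148 (L = -6 + 1154 = 1148)
s(b) = 7
O(w) = (7 + w)*(1462 + w) (O(w) = (w + 7)*(w + 1462) = (7 + w)*(1462 + w))
O(1639/L) - h((12 - 21)/(13 + 9), -4)**2 = (10234 + (1639/1148)**2 + 1469*(1639/1148)) - ((12 - 21)/(13 + 9))**2 = (10234 + (1639*(1/1148))**2 + 1469*(1639*(1/1148))) - (-9/22)**2 = (10234 + (1639/1148)**2 + 1469*(1639/1148)) - (-9*1/22)**2 = (10234 + 2686321/1317904 + 2407691/1148) - (-9/22)**2 = 16254145125/1317904 - 1*81/484 = 16254145125/1317904 - 81/484 = 1966724872569/159466384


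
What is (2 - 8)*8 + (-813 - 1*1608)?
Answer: -2469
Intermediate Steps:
(2 - 8)*8 + (-813 - 1*1608) = -6*8 + (-813 - 1608) = -48 - 2421 = -2469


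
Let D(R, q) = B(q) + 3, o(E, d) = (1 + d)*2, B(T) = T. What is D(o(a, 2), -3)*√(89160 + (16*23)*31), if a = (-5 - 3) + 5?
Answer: 0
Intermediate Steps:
a = -3 (a = -8 + 5 = -3)
o(E, d) = 2 + 2*d
D(R, q) = 3 + q (D(R, q) = q + 3 = 3 + q)
D(o(a, 2), -3)*√(89160 + (16*23)*31) = (3 - 3)*√(89160 + (16*23)*31) = 0*√(89160 + 368*31) = 0*√(89160 + 11408) = 0*√100568 = 0*(2*√25142) = 0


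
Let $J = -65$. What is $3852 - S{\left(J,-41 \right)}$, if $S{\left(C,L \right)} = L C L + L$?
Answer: $113158$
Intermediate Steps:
$S{\left(C,L \right)} = L + C L^{2}$ ($S{\left(C,L \right)} = C L L + L = C L^{2} + L = L + C L^{2}$)
$3852 - S{\left(J,-41 \right)} = 3852 - - 41 \left(1 - -2665\right) = 3852 - - 41 \left(1 + 2665\right) = 3852 - \left(-41\right) 2666 = 3852 - -109306 = 3852 + 109306 = 113158$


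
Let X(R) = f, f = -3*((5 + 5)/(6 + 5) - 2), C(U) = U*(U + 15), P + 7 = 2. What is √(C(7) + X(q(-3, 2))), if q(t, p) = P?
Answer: √19030/11 ≈ 12.541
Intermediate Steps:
P = -5 (P = -7 + 2 = -5)
q(t, p) = -5
C(U) = U*(15 + U)
f = 36/11 (f = -3*(10/11 - 2) = -3*(-12/11) = 36/11 ≈ 3.2727)
X(R) = 36/11
√(C(7) + X(q(-3, 2))) = √(7*(15 + 7) + 36/11) = √(7*22 + 36/11) = √(154 + 36/11) = √(1730/11) = √19030/11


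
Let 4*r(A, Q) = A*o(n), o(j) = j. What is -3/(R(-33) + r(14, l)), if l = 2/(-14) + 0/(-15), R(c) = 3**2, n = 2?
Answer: -3/16 ≈ -0.18750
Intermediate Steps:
R(c) = 9
l = -1/7 (l = 2*(-1/14) + 0*(-1/15) = -1/7 + 0 = -1/7 ≈ -0.14286)
r(A, Q) = A/2 (r(A, Q) = (A*2)/4 = (2*A)/4 = A/2)
-3/(R(-33) + r(14, l)) = -3/(9 + (1/2)*14) = -3/(9 + 7) = -3/16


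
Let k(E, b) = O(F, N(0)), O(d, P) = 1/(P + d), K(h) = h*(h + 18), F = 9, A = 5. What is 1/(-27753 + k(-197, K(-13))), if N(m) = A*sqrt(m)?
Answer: -9/249776 ≈ -3.6032e-5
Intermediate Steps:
N(m) = 5*sqrt(m)
K(h) = h*(18 + h)
k(E, b) = 1/9 (k(E, b) = 1/(5*sqrt(0) + 9) = 1/(5*0 + 9) = 1/(0 + 9) = 1/9)
1/(-27753 + k(-197, K(-13))) = 1/(-27753 + 1/9) = 1/(-249776/9) = -9/249776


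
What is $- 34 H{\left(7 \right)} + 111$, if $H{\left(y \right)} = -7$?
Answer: $349$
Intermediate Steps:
$- 34 H{\left(7 \right)} + 111 = \left(-34\right) \left(-7\right) + 111 = 238 + 111 = 349$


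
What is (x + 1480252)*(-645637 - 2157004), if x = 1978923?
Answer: -9694825681175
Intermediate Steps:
(x + 1480252)*(-645637 - 2157004) = (1978923 + 1480252)*(-645637 - 2157004) = 3459175*(-2802641) = -9694825681175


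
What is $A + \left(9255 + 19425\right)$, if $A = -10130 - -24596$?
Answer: $43146$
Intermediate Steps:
$A = 14466$ ($A = -10130 + 24596 = 14466$)
$A + \left(9255 + 19425\right) = 14466 + \left(9255 + 19425\right) = 14466 + 28680 = 43146$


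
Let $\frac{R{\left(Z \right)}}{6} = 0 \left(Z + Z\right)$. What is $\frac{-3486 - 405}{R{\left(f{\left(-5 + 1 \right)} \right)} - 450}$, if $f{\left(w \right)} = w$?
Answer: $\frac{1297}{150} \approx 8.6467$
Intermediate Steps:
$R{\left(Z \right)} = 0$ ($R{\left(Z \right)} = 6 \cdot 0 \left(Z + Z\right) = 6 \cdot 0 \cdot 2 Z = 6 \cdot 0 = 0$)
$\frac{-3486 - 405}{R{\left(f{\left(-5 + 1 \right)} \right)} - 450} = \frac{-3486 - 405}{0 - 450} = - \frac{3891}{-450} = \left(-3891\right) \left(- \frac{1}{450}\right) = \frac{1297}{150}$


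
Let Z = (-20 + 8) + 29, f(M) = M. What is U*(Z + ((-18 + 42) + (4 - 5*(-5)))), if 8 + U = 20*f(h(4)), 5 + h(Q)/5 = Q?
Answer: -7560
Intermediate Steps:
h(Q) = -25 + 5*Q
U = -108 (U = -8 + 20*(-25 + 5*4) = -8 + 20*(-25 + 20) = -8 + 20*(-5) = -8 - 100 = -108)
Z = 17 (Z = -12 + 29 = 17)
U*(Z + ((-18 + 42) + (4 - 5*(-5)))) = -108*(17 + ((-18 + 42) + (4 - 5*(-5)))) = -108*(17 + (24 + (4 + 25))) = -108*(17 + (24 + 29)) = -108*(17 + 53) = -108*70 = -7560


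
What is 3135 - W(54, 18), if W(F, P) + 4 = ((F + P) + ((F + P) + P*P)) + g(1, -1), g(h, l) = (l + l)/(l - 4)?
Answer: 13353/5 ≈ 2670.6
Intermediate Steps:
g(h, l) = 2*l/(-4 + l) (g(h, l) = (2*l)/(-4 + l) = 2*l/(-4 + l))
W(F, P) = -18/5 + P² + 2*F + 2*P (W(F, P) = -4 + (((F + P) + ((F + P) + P*P)) + 2*(-1)/(-4 - 1)) = -4 + (((F + P) + ((F + P) + P²)) + 2*(-1)/(-5)) = -4 + (((F + P) + (F + P + P²)) + 2*(-1)*(-⅕)) = -4 + ((P² + 2*F + 2*P) + ⅖) = -4 + (⅖ + P² + 2*F + 2*P) = -18/5 + P² + 2*F + 2*P)
3135 - W(54, 18) = 3135 - (-18/5 + 18² + 2*54 + 2*18) = 3135 - (-18/5 + 324 + 108 + 36) = 3135 - 1*2322/5 = 3135 - 2322/5 = 13353/5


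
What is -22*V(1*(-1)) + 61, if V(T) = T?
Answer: 83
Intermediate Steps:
-22*V(1*(-1)) + 61 = -22*(-1) + 61 = 22 + 61 = 83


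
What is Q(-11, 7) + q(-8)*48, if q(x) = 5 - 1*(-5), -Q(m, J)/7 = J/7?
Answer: 473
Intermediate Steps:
Q(m, J) = -J (Q(m, J) = -7*J/7 = -J)
q(x) = 10 (q(x) = 5 + 5 = 10)
Q(-11, 7) + q(-8)*48 = -1*7 + 10*48 = -7 + 480 = 473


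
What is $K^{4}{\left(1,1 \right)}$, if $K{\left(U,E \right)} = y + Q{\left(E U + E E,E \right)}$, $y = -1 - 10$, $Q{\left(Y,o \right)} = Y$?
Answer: $6561$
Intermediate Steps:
$y = -11$ ($y = -1 - 10 = -11$)
$K{\left(U,E \right)} = -11 + E^{2} + E U$ ($K{\left(U,E \right)} = -11 + \left(E U + E E\right) = -11 + \left(E U + E^{2}\right) = -11 + \left(E^{2} + E U\right) = -11 + E^{2} + E U$)
$K^{4}{\left(1,1 \right)} = \left(-11 + 1 \left(1 + 1\right)\right)^{4} = \left(-11 + 1 \cdot 2\right)^{4} = \left(-11 + 2\right)^{4} = \left(-9\right)^{4} = 6561$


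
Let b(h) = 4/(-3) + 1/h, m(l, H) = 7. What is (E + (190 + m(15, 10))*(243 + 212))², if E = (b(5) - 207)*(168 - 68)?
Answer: 42627796225/9 ≈ 4.7364e+9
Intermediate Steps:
b(h) = -4/3 + 1/h (b(h) = 4*(-⅓) + 1/h = -4/3 + 1/h)
E = -62440/3 (E = ((-4/3 + 1/5) - 207)*(168 - 68) = ((-4/3 + ⅕) - 207)*100 = (-17/15 - 207)*100 = -3122/15*100 = -62440/3 ≈ -20813.)
(E + (190 + m(15, 10))*(243 + 212))² = (-62440/3 + (190 + 7)*(243 + 212))² = (-62440/3 + 197*455)² = (-62440/3 + 89635)² = (206465/3)² = 42627796225/9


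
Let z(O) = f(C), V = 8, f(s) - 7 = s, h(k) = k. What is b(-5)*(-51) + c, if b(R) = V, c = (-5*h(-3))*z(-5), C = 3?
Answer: -258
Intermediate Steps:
f(s) = 7 + s
z(O) = 10 (z(O) = 7 + 3 = 10)
c = 150 (c = -5*(-3)*10 = 15*10 = 150)
b(R) = 8
b(-5)*(-51) + c = 8*(-51) + 150 = -408 + 150 = -258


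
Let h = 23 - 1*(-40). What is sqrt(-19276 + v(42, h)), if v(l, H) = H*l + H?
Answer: I*sqrt(16567) ≈ 128.71*I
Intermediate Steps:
h = 63 (h = 23 + 40 = 63)
v(l, H) = H + H*l
sqrt(-19276 + v(42, h)) = sqrt(-19276 + 63*(1 + 42)) = sqrt(-19276 + 63*43) = sqrt(-19276 + 2709) = sqrt(-16567) = I*sqrt(16567)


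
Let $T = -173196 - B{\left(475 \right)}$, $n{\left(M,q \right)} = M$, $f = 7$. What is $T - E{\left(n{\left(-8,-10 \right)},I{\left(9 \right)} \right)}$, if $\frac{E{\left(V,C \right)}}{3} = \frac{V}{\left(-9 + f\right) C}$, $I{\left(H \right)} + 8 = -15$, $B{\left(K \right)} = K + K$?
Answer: $- \frac{4005346}{23} \approx -1.7415 \cdot 10^{5}$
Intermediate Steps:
$B{\left(K \right)} = 2 K$
$I{\left(H \right)} = -23$ ($I{\left(H \right)} = -8 - 15 = -23$)
$E{\left(V,C \right)} = - \frac{3 V}{2 C}$ ($E{\left(V,C \right)} = 3 \frac{V}{\left(-9 + 7\right) C} = 3 \frac{V}{\left(-2\right) C} = 3 V \left(- \frac{1}{2 C}\right) = 3 \left(- \frac{V}{2 C}\right) = - \frac{3 V}{2 C}$)
$T = -174146$ ($T = -173196 - 2 \cdot 475 = -173196 - 950 = -174146$)
$T - E{\left(n{\left(-8,-10 \right)},I{\left(9 \right)} \right)} = -174146 - \left(- \frac{3}{2}\right) \left(-8\right) \frac{1}{-23} = -174146 - \left(- \frac{3}{2}\right) \left(-8\right) \left(- \frac{1}{23}\right) = -174146 - - \frac{12}{23} = -174146 + \frac{12}{23} = - \frac{4005346}{23}$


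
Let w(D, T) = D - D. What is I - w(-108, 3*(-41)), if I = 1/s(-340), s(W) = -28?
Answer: -1/28 ≈ -0.035714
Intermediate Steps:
w(D, T) = 0
I = -1/28 (I = 1/(-28) = -1/28 ≈ -0.035714)
I - w(-108, 3*(-41)) = -1/28 - 1*0 = -1/28 + 0 = -1/28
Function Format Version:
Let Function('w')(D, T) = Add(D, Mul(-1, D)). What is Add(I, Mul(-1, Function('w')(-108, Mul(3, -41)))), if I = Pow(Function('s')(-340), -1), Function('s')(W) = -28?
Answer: Rational(-1, 28) ≈ -0.035714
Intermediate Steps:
Function('w')(D, T) = 0
I = Rational(-1, 28) (I = Pow(-28, -1) = Rational(-1, 28) ≈ -0.035714)
Add(I, Mul(-1, Function('w')(-108, Mul(3, -41)))) = Add(Rational(-1, 28), Mul(-1, 0)) = Add(Rational(-1, 28), 0) = Rational(-1, 28)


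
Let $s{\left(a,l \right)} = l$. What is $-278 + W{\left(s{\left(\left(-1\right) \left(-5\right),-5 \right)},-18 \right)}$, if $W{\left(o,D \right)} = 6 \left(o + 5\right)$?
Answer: $-278$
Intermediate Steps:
$W{\left(o,D \right)} = 30 + 6 o$ ($W{\left(o,D \right)} = 6 \left(5 + o\right) = 30 + 6 o$)
$-278 + W{\left(s{\left(\left(-1\right) \left(-5\right),-5 \right)},-18 \right)} = -278 + \left(30 + 6 \left(-5\right)\right) = -278 + \left(30 - 30\right) = -278 + 0 = -278$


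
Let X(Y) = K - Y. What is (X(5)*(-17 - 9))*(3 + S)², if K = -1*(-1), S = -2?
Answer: 104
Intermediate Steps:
K = 1
X(Y) = 1 - Y
(X(5)*(-17 - 9))*(3 + S)² = ((1 - 1*5)*(-17 - 9))*(3 - 2)² = ((1 - 5)*(-26))*1² = -4*(-26)*1 = 104*1 = 104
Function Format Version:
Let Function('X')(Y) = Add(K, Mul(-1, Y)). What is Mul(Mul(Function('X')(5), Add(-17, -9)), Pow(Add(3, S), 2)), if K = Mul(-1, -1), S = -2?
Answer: 104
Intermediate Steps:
K = 1
Function('X')(Y) = Add(1, Mul(-1, Y))
Mul(Mul(Function('X')(5), Add(-17, -9)), Pow(Add(3, S), 2)) = Mul(Mul(Add(1, Mul(-1, 5)), Add(-17, -9)), Pow(Add(3, -2), 2)) = Mul(Mul(Add(1, -5), -26), Pow(1, 2)) = Mul(Mul(-4, -26), 1) = Mul(104, 1) = 104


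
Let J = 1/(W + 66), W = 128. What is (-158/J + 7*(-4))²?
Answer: 941262400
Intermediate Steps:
J = 1/194 (J = 1/(128 + 66) = 1/194 ≈ 0.0051546)
(-158/J + 7*(-4))² = (-158/1/194 + 7*(-4))² = (-158*194 - 28)² = (-30652 - 28)² = (-30680)² = 941262400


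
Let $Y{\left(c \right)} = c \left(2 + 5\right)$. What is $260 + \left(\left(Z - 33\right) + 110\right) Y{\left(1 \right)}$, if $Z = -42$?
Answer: $505$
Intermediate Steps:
$Y{\left(c \right)} = 7 c$ ($Y{\left(c \right)} = c 7 = 7 c$)
$260 + \left(\left(Z - 33\right) + 110\right) Y{\left(1 \right)} = 260 + \left(\left(-42 - 33\right) + 110\right) 7 \cdot 1 = 260 + \left(-75 + 110\right) 7 = 260 + 35 \cdot 7 = 260 + 245 = 505$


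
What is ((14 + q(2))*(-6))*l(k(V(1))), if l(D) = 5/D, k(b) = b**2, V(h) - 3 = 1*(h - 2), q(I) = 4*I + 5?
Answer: -405/2 ≈ -202.50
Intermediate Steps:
q(I) = 5 + 4*I
V(h) = 1 + h (V(h) = 3 + 1*(h - 2) = 3 + 1*(-2 + h) = 3 + (-2 + h) = 1 + h)
((14 + q(2))*(-6))*l(k(V(1))) = ((14 + (5 + 4*2))*(-6))*(5/((1 + 1)**2)) = ((14 + (5 + 8))*(-6))*(5/(2**2)) = ((14 + 13)*(-6))*(5/4) = (27*(-6))*(5*(1/4)) = -162*5/4 = -405/2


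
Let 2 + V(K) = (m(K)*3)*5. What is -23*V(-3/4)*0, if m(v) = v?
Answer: 0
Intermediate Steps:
V(K) = -2 + 15*K (V(K) = -2 + (K*3)*5 = -2 + (3*K)*5 = -2 + 15*K)
-23*V(-3/4)*0 = -23*(-2 + 15*(-3/4))*0 = -23*(-2 + 15*(-3*¼))*0 = -23*(-2 + 15*(-¾))*0 = -23*(-2 - 45/4)*0 = -23*(-53/4)*0 = (1219/4)*0 = 0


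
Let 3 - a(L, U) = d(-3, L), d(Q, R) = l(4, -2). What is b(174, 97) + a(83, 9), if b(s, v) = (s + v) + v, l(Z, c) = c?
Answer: 373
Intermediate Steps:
b(s, v) = s + 2*v
d(Q, R) = -2
a(L, U) = 5 (a(L, U) = 3 - 1*(-2) = 3 + 2 = 5)
b(174, 97) + a(83, 9) = (174 + 2*97) + 5 = (174 + 194) + 5 = 368 + 5 = 373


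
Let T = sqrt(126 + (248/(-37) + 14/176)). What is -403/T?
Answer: -806*sqrt(316394474)/388691 ≈ -36.885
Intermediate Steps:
T = sqrt(316394474)/1628 (T = sqrt(126 + (248*(-1/37) + 14*(1/176))) = sqrt(126 + (-248/37 + 7/88)) = sqrt(126 - 21565/3256) = sqrt(388691/3256) = sqrt(316394474)/1628 ≈ 10.926)
-403/T = -403*2*sqrt(316394474)/388691 = -806*sqrt(316394474)/388691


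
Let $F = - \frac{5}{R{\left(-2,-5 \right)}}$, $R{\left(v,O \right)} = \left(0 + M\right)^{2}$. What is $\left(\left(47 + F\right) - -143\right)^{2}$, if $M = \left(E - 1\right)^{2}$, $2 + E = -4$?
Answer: $\frac{208104754225}{5764801} \approx 36099.0$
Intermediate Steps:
$E = -6$ ($E = -2 - 4 = -6$)
$M = 49$ ($M = \left(-6 - 1\right)^{2} = \left(-7\right)^{2} = 49$)
$R{\left(v,O \right)} = 2401$ ($R{\left(v,O \right)} = \left(0 + 49\right)^{2} = 49^{2} = 2401$)
$F = - \frac{5}{2401} \approx -0.0020825$
$\left(\left(47 + F\right) - -143\right)^{2} = \left(\left(47 - \frac{5}{2401}\right) - -143\right)^{2} = \left(\frac{112842}{2401} + 143\right)^{2} = \left(\frac{456185}{2401}\right)^{2} = \frac{208104754225}{5764801}$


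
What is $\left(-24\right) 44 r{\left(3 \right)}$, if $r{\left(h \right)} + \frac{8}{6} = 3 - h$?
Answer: $1408$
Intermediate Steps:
$r{\left(h \right)} = \frac{5}{3} - h$ ($r{\left(h \right)} = - \frac{4}{3} - \left(-3 + h\right) = \frac{5}{3} - h$)
$\left(-24\right) 44 r{\left(3 \right)} = \left(-24\right) 44 \left(\frac{5}{3} - 3\right) = - 1056 \left(\frac{5}{3} - 3\right) = \left(-1056\right) \left(- \frac{4}{3}\right) = 1408$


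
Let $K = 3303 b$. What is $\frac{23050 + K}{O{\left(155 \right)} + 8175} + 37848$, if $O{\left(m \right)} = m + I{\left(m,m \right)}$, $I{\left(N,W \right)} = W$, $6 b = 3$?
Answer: $\frac{642329963}{16970} \approx 37851.0$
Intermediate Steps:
$b = \frac{1}{2}$ ($b = \frac{1}{6} \cdot 3 = \frac{1}{2} \approx 0.5$)
$O{\left(m \right)} = 2 m$ ($O{\left(m \right)} = m + m = 2 m$)
$K = \frac{3303}{2}$ ($K = 3303 \cdot \frac{1}{2} = \frac{3303}{2} \approx 1651.5$)
$\frac{23050 + K}{O{\left(155 \right)} + 8175} + 37848 = \frac{23050 + \frac{3303}{2}}{2 \cdot 155 + 8175} + 37848 = \frac{49403}{2 \left(310 + 8175\right)} + 37848 = \frac{49403}{2 \cdot 8485} + 37848 = \frac{49403}{2} \cdot \frac{1}{8485} + 37848 = \frac{49403}{16970} + 37848 = \frac{642329963}{16970}$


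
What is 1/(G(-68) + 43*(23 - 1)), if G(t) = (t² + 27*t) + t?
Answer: 1/3666 ≈ 0.00027278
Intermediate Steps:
G(t) = t² + 28*t
1/(G(-68) + 43*(23 - 1)) = 1/(-68*(28 - 68) + 43*(23 - 1)) = 1/(-68*(-40) + 43*22) = 1/(2720 + 946) = 1/3666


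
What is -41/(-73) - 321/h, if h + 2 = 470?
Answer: -1415/11388 ≈ -0.12425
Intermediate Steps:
h = 468 (h = -2 + 470 = 468)
-41/(-73) - 321/h = -41/(-73) - 321/468 = -41*(-1/73) - 321*1/468 = 41/73 - 107/156 = -1415/11388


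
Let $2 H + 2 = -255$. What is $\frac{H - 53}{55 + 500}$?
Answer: $- \frac{121}{370} \approx -0.32703$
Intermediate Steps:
$H = - \frac{257}{2}$ ($H = -1 + \frac{1}{2} \left(-255\right) = -1 - \frac{255}{2} = - \frac{257}{2} \approx -128.5$)
$\frac{H - 53}{55 + 500} = \frac{- \frac{257}{2} - 53}{55 + 500} = - \frac{363}{2 \cdot 555} = \left(- \frac{363}{2}\right) \frac{1}{555} = - \frac{121}{370}$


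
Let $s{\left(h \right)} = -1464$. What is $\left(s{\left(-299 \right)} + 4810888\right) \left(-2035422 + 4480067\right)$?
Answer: $11757334334480$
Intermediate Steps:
$\left(s{\left(-299 \right)} + 4810888\right) \left(-2035422 + 4480067\right) = \left(-1464 + 4810888\right) \left(-2035422 + 4480067\right) = 4809424 \cdot 2444645 = 11757334334480$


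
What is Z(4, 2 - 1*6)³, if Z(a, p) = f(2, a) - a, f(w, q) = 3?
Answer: -1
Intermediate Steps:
Z(a, p) = 3 - a
Z(4, 2 - 1*6)³ = (3 - 1*4)³ = (3 - 4)³ = (-1)³ = -1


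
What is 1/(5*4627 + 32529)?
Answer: 1/55664 ≈ 1.7965e-5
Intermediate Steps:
1/(5*4627 + 32529) = 1/(23135 + 32529) = 1/55664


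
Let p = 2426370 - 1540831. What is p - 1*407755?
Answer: 477784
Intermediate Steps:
p = 885539
p - 1*407755 = 885539 - 1*407755 = 885539 - 407755 = 477784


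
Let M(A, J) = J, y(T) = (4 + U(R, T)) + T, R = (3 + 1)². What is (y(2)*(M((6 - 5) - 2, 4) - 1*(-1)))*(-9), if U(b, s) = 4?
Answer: -450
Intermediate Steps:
R = 16 (R = 4² = 16)
y(T) = 8 + T (y(T) = (4 + 4) + T = 8 + T)
(y(2)*(M((6 - 5) - 2, 4) - 1*(-1)))*(-9) = ((8 + 2)*(4 - 1*(-1)))*(-9) = (10*(4 + 1))*(-9) = (10*5)*(-9) = 50*(-9) = -450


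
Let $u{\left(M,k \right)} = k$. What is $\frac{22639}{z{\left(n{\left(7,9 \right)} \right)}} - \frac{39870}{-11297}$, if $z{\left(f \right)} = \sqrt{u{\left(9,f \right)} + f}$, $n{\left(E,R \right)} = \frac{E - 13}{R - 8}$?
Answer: $\frac{39870}{11297} - \frac{22639 i \sqrt{3}}{6} \approx 3.5293 - 6535.3 i$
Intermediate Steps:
$n{\left(E,R \right)} = \frac{-13 + E}{-8 + R}$
$z{\left(f \right)} = \sqrt{2} \sqrt{f}$ ($z{\left(f \right)} = \sqrt{f + f} = \sqrt{2 f} = \sqrt{2} \sqrt{f}$)
$\frac{22639}{z{\left(n{\left(7,9 \right)} \right)}} - \frac{39870}{-11297} = \frac{22639}{\sqrt{2} \sqrt{\frac{-13 + 7}{-8 + 9}}} - \frac{39870}{-11297} = \frac{22639}{\sqrt{2} \sqrt{1^{-1} \left(-6\right)}} - - \frac{39870}{11297} = \frac{22639}{\sqrt{2} \sqrt{1 \left(-6\right)}} + \frac{39870}{11297} = \frac{22639}{\sqrt{2} \sqrt{-6}} + \frac{39870}{11297} = \frac{22639}{\sqrt{2} i \sqrt{6}} + \frac{39870}{11297} = \frac{22639}{2 i \sqrt{3}} + \frac{39870}{11297} = 22639 \left(- \frac{i \sqrt{3}}{6}\right) + \frac{39870}{11297} = - \frac{22639 i \sqrt{3}}{6} + \frac{39870}{11297} = \frac{39870}{11297} - \frac{22639 i \sqrt{3}}{6}$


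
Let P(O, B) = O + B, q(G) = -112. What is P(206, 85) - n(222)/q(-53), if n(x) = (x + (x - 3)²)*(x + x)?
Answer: 5356461/28 ≈ 1.9130e+5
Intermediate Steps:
n(x) = 2*x*(x + (-3 + x)²) (n(x) = (x + (-3 + x)²)*(2*x) = 2*x*(x + (-3 + x)²))
P(O, B) = B + O
P(206, 85) - n(222)/q(-53) = (85 + 206) - 2*222*(222 + (-3 + 222)²)/(-112) = 291 - 2*222*(222 + 219²)*(-1)/112 = 291 - 2*222*(222 + 47961)*(-1)/112 = 291 - 2*222*48183*(-1)/112 = 291 - 21393252*(-1)/112 = 291 - 1*(-5348313/28) = 291 + 5348313/28 = 5356461/28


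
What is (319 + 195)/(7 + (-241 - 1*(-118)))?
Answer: -257/58 ≈ -4.4310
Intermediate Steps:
(319 + 195)/(7 + (-241 - 1*(-118))) = 514/(7 + (-241 + 118)) = 514/(7 - 123) = 514/(-116) = 514*(-1/116) = -257/58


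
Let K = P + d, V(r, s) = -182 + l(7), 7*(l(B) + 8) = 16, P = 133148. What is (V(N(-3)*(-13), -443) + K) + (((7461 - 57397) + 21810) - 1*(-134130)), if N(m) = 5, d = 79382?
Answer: 2228424/7 ≈ 3.1835e+5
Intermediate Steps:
l(B) = -40/7 (l(B) = -8 + (⅐)*16 = -8 + 16/7 = -40/7)
V(r, s) = -1314/7 (V(r, s) = -182 - 40/7 = -1314/7)
K = 212530 (K = 133148 + 79382 = 212530)
(V(N(-3)*(-13), -443) + K) + (((7461 - 57397) + 21810) - 1*(-134130)) = (-1314/7 + 212530) + (((7461 - 57397) + 21810) - 1*(-134130)) = 1486396/7 + ((-49936 + 21810) + 134130) = 1486396/7 + (-28126 + 134130) = 1486396/7 + 106004 = 2228424/7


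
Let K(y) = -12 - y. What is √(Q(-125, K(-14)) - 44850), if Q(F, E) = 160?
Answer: I*√44690 ≈ 211.4*I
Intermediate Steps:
√(Q(-125, K(-14)) - 44850) = √(160 - 44850) = √(-44690) = I*√44690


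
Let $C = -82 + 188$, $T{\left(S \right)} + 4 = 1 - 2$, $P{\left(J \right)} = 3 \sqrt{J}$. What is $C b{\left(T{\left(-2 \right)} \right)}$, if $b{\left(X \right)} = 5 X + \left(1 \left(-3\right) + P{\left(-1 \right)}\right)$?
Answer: $-2968 + 318 i \approx -2968.0 + 318.0 i$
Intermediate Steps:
$T{\left(S \right)} = -5$ ($T{\left(S \right)} = -4 + \left(1 - 2\right) = -4 - 1 = -5$)
$C = 106$
$b{\left(X \right)} = -3 + 3 i + 5 X$ ($b{\left(X \right)} = 5 X + \left(1 \left(-3\right) + 3 \sqrt{-1}\right) = 5 X - \left(3 - 3 i\right) = -3 + 3 i + 5 X$)
$C b{\left(T{\left(-2 \right)} \right)} = 106 \left(-3 + 3 i + 5 \left(-5\right)\right) = 106 \left(-3 + 3 i - 25\right) = 106 \left(-28 + 3 i\right) = -2968 + 318 i$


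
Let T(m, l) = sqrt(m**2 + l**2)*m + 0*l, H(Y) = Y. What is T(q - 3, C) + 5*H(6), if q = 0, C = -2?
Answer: 30 - 3*sqrt(13) ≈ 19.183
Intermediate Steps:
T(m, l) = m*sqrt(l**2 + m**2) (T(m, l) = sqrt(l**2 + m**2)*m + 0 = m*sqrt(l**2 + m**2) + 0 = m*sqrt(l**2 + m**2))
T(q - 3, C) + 5*H(6) = (0 - 3)*sqrt((-2)**2 + (0 - 3)**2) + 5*6 = -3*sqrt(4 + (-3)**2) + 30 = -3*sqrt(4 + 9) + 30 = -3*sqrt(13) + 30 = 30 - 3*sqrt(13)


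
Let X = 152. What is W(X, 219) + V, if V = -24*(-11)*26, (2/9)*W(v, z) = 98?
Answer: 7305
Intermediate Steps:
W(v, z) = 441 (W(v, z) = (9/2)*98 = 441)
V = 6864 (V = 264*26 = 6864)
W(X, 219) + V = 441 + 6864 = 7305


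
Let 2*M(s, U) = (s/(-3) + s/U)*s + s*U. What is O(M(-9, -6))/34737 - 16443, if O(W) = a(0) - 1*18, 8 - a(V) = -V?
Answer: -571180501/34737 ≈ -16443.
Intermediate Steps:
a(V) = 8 + V (a(V) = 8 - (-1)*V = 8 + V)
M(s, U) = U*s/2 + s*(-s/3 + s/U)/2 (M(s, U) = ((s/(-3) + s/U)*s + s*U)/2 = ((s*(-⅓) + s/U)*s + U*s)/2 = ((-s/3 + s/U)*s + U*s)/2 = (s*(-s/3 + s/U) + U*s)/2 = (U*s + s*(-s/3 + s/U))/2 = U*s/2 + s*(-s/3 + s/U)/2)
O(W) = -10 (O(W) = (8 + 0) - 1*18 = 8 - 18 = -10)
O(M(-9, -6))/34737 - 16443 = -10/34737 - 16443 = -571180501/34737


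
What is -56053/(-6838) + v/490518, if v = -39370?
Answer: 13612896697/1677081042 ≈ 8.1170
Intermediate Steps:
-56053/(-6838) + v/490518 = -56053/(-6838) - 39370/490518 = -56053*(-1/6838) - 39370*1/490518 = 56053/6838 - 19685/245259 = 13612896697/1677081042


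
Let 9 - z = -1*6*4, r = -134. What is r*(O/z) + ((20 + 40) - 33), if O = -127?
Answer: 17909/33 ≈ 542.70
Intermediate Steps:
z = 33 (z = 9 - (-1*6)*4 = 9 - (-6)*4 = 9 - 1*(-24) = 9 + 24 = 33)
r*(O/z) + ((20 + 40) - 33) = -(-17018)/33 + ((20 + 40) - 33) = -(-17018)/33 + (60 - 33) = -134*(-127/33) + 27 = 17018/33 + 27 = 17909/33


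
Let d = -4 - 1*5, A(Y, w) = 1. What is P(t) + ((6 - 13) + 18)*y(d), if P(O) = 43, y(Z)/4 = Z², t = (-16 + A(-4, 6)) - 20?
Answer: 3607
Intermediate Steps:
d = -9 (d = -4 - 5 = -9)
t = -35 (t = (-16 + 1) - 20 = -15 - 20 = -35)
y(Z) = 4*Z²
P(t) + ((6 - 13) + 18)*y(d) = 43 + ((6 - 13) + 18)*(4*(-9)²) = 43 + (-7 + 18)*(4*81) = 43 + 11*324 = 43 + 3564 = 3607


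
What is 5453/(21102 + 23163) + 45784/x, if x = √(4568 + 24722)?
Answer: 5453/44265 + 22892*√29290/14645 ≈ 267.64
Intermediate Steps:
x = √29290 ≈ 171.14
5453/(21102 + 23163) + 45784/x = 5453/(21102 + 23163) + 45784/(√29290) = 5453/44265 + 45784*(√29290/29290) = 5453*(1/44265) + 22892*√29290/14645 = 5453/44265 + 22892*√29290/14645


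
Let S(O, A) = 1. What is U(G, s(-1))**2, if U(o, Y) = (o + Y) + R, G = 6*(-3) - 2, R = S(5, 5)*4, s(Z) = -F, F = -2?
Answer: 196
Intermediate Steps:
s(Z) = 2 (s(Z) = -1*(-2) = 2)
R = 4 (R = 1*4 = 4)
G = -20 (G = -18 - 2 = -20)
U(o, Y) = 4 + Y + o (U(o, Y) = (o + Y) + 4 = (Y + o) + 4 = 4 + Y + o)
U(G, s(-1))**2 = (4 + 2 - 20)**2 = (-14)**2 = 196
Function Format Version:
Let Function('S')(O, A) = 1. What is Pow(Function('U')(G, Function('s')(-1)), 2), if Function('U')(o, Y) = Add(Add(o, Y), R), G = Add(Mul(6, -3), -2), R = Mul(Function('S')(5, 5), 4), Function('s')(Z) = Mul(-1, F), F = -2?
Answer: 196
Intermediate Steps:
Function('s')(Z) = 2 (Function('s')(Z) = Mul(-1, -2) = 2)
R = 4 (R = Mul(1, 4) = 4)
G = -20 (G = Add(-18, -2) = -20)
Function('U')(o, Y) = Add(4, Y, o) (Function('U')(o, Y) = Add(Add(o, Y), 4) = Add(Add(Y, o), 4) = Add(4, Y, o))
Pow(Function('U')(G, Function('s')(-1)), 2) = Pow(Add(4, 2, -20), 2) = Pow(-14, 2) = 196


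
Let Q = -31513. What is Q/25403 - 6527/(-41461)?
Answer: -162965016/150461969 ≈ -1.0831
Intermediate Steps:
Q/25403 - 6527/(-41461) = -31513/25403 - 6527/(-41461) = -31513*1/25403 - 6527*(-1/41461) = -31513/25403 + 6527/41461 = -162965016/150461969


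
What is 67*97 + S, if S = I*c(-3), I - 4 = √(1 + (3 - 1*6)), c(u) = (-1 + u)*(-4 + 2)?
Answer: 6531 + 8*I*√2 ≈ 6531.0 + 11.314*I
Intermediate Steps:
c(u) = 2 - 2*u (c(u) = (-1 + u)*(-2) = 2 - 2*u)
I = 4 + I*√2 (I = 4 + √(1 + (3 - 1*6)) = 4 + √(1 + (3 - 6)) = 4 + √(1 - 3) = 4 + √(-2) = 4 + I*√2 ≈ 4.0 + 1.4142*I)
S = 32 + 8*I*√2 (S = (4 + I*√2)*(2 - 2*(-3)) = (4 + I*√2)*(2 + 6) = (4 + I*√2)*8 = 32 + 8*I*√2 ≈ 32.0 + 11.314*I)
67*97 + S = 67*97 + (32 + 8*I*√2) = 6499 + (32 + 8*I*√2) = 6531 + 8*I*√2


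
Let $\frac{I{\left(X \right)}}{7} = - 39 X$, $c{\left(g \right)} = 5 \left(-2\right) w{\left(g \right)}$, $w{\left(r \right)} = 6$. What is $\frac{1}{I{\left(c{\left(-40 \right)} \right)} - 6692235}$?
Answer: $- \frac{1}{6675855} \approx -1.4979 \cdot 10^{-7}$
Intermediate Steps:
$c{\left(g \right)} = -60$ ($c{\left(g \right)} = 5 \left(-2\right) 6 = \left(-10\right) 6 = -60$)
$I{\left(X \right)} = - 273 X$ ($I{\left(X \right)} = 7 \left(- 39 X\right) = - 273 X$)
$\frac{1}{I{\left(c{\left(-40 \right)} \right)} - 6692235} = \frac{1}{\left(-273\right) \left(-60\right) - 6692235} = \frac{1}{16380 - 6692235} = \frac{1}{-6675855} = - \frac{1}{6675855}$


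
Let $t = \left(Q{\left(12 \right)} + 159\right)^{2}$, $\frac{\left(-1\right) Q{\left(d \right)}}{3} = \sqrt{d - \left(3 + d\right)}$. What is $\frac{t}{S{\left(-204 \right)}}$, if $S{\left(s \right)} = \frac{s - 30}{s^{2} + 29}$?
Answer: $- \frac{58427935}{13} + \frac{2207185 i \sqrt{3}}{13} \approx -4.4945 \cdot 10^{6} + 2.9407 \cdot 10^{5} i$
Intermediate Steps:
$Q{\left(d \right)} = - 3 i \sqrt{3}$ ($Q{\left(d \right)} = - 3 \sqrt{d - \left(3 + d\right)} = - 3 \sqrt{-3} = - 3 i \sqrt{3}$)
$S{\left(s \right)} = \frac{-30 + s}{29 + s^{2}}$
$t = \left(159 - 3 i \sqrt{3}\right)^{2}$ ($t = \left(- 3 i \sqrt{3} + 159\right)^{2} = \left(159 - 3 i \sqrt{3}\right)^{2} \approx 25254.0 - 1652.4 i$)
$\frac{t}{S{\left(-204 \right)}} = \frac{25254 - 954 i \sqrt{3}}{\frac{1}{29 + \left(-204\right)^{2}} \left(-30 - 204\right)} = \frac{25254 - 954 i \sqrt{3}}{\frac{1}{29 + 41616} \left(-234\right)} = \frac{25254 - 954 i \sqrt{3}}{\frac{1}{41645} \left(-234\right)} = \frac{25254 - 954 i \sqrt{3}}{- \frac{234}{41645}} = \left(25254 - 954 i \sqrt{3}\right) \left(- \frac{41645}{234}\right) = - \frac{58427935}{13} + \frac{2207185 i \sqrt{3}}{13}$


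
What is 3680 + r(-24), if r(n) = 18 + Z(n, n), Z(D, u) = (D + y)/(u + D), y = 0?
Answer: 7397/2 ≈ 3698.5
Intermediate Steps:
Z(D, u) = D/(D + u) (Z(D, u) = (D + 0)/(u + D) = D/(D + u))
r(n) = 37/2 (r(n) = 18 + n/(n + n) = 18 + n/((2*n)) = 18 + n*(1/(2*n)) = 18 + ½ = 37/2)
3680 + r(-24) = 3680 + 37/2 = 7397/2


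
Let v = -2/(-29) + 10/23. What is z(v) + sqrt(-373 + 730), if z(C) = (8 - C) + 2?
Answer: 6334/667 + sqrt(357) ≈ 28.391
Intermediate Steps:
v = 336/667 (v = -2*(-1/29) + 10*(1/23) = 2/29 + 10/23 = 336/667 ≈ 0.50375)
z(C) = 10 - C
z(v) + sqrt(-373 + 730) = (10 - 1*336/667) + sqrt(-373 + 730) = (10 - 336/667) + sqrt(357) = 6334/667 + sqrt(357)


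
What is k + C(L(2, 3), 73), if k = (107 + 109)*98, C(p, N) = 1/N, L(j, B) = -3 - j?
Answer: 1545265/73 ≈ 21168.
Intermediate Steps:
k = 21168 (k = 216*98 = 21168)
k + C(L(2, 3), 73) = 21168 + 1/73 = 1545265/73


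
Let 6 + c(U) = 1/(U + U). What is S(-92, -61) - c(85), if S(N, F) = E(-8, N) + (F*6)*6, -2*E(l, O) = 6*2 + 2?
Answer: -373491/170 ≈ -2197.0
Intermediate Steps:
E(l, O) = -7 (E(l, O) = -(6*2 + 2)/2 = -(12 + 2)/2 = -½*14 = -7)
c(U) = -6 + 1/(2*U) (c(U) = -6 + 1/(U + U) = -6 + 1/(2*U))
S(N, F) = -7 + 36*F (S(N, F) = -7 + (F*6)*6 = -7 + (6*F)*6 = -7 + 36*F)
S(-92, -61) - c(85) = (-7 + 36*(-61)) - (-6 + (½)/85) = (-7 - 2196) - (-6 + (½)*(1/85)) = -2203 - (-6 + 1/170) = -2203 - 1*(-1019/170) = -2203 + 1019/170 = -373491/170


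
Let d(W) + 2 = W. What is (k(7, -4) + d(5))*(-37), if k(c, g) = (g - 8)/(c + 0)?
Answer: -333/7 ≈ -47.571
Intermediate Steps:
k(c, g) = (-8 + g)/c
d(W) = -2 + W
(k(7, -4) + d(5))*(-37) = ((-8 - 4)/7 + (-2 + 5))*(-37) = ((⅐)*(-12) + 3)*(-37) = (-12/7 + 3)*(-37) = (9/7)*(-37) = -333/7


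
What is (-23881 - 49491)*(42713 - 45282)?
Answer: 188492668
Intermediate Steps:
(-23881 - 49491)*(42713 - 45282) = -73372*(-2569) = 188492668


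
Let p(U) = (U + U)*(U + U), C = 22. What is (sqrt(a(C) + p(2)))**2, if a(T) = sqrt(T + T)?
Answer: 16 + 2*sqrt(11) ≈ 22.633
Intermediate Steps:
a(T) = sqrt(2)*sqrt(T) (a(T) = sqrt(2*T) = sqrt(2)*sqrt(T))
p(U) = 4*U**2 (p(U) = (2*U)*(2*U) = 4*U**2)
(sqrt(a(C) + p(2)))**2 = (sqrt(sqrt(2)*sqrt(22) + 4*2**2))**2 = (sqrt(2*sqrt(11) + 4*4))**2 = (sqrt(2*sqrt(11) + 16))**2 = (sqrt(16 + 2*sqrt(11)))**2 = 16 + 2*sqrt(11)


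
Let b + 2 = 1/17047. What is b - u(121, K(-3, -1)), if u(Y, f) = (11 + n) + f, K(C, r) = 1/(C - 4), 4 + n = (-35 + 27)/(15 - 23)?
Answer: -1176236/119329 ≈ -9.8571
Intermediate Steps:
b = -34093/17047 (b = -2 + 1/17047 = -34093/17047 ≈ -1.9999)
n = -3 (n = -4 + (-35 + 27)/(15 - 23) = -4 - 8/(-8) = -4 - 8*(-1/8) = -4 + 1 = -3)
K(C, r) = 1/(-4 + C)
u(Y, f) = 8 + f (u(Y, f) = (11 - 3) + f = 8 + f)
b - u(121, K(-3, -1)) = -34093/17047 - (8 + 1/(-4 - 3)) = -34093/17047 - (8 + 1/(-7)) = -34093/17047 - (8 - 1/7) = -34093/17047 - 1*55/7 = -34093/17047 - 55/7 = -1176236/119329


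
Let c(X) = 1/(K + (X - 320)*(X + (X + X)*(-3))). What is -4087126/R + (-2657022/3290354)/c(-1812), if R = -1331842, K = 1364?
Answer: 17087269924287718487/1095557913017 ≈ 1.5597e+7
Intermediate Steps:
c(X) = 1/(1364 - 5*X*(-320 + X)) (c(X) = 1/(1364 + (X - 320)*(X + (X + X)*(-3))) = 1/(1364 + (-320 + X)*(X + (2*X)*(-3))) = 1/(1364 + (-320 + X)*(X - 6*X)) = 1/(1364 + (-320 + X)*(-5*X)) = 1/(1364 - 5*X*(-320 + X)))
-4087126/R + (-2657022/3290354)/c(-1812) = -4087126/(-1331842) + (-2657022/3290354)/(1/(1364 - 5*(-1812)² + 1600*(-1812))) = -4087126*(-1/1331842) + (-2657022*1/3290354)/(1/(1364 - 5*3283344 - 2899200)) = 2043563/665921 - 1328511/(1645177*(1/(1364 - 16416720 - 2899200))) = 2043563/665921 - 1328511/(1645177*(1/(-19314556))) = 2043563/665921 - 1328511/(1645177*(-1/19314556)) = 2043563/665921 - 1328511/1645177*(-19314556) = 2043563/665921 + 25659600106116/1645177 = 17087269924287718487/1095557913017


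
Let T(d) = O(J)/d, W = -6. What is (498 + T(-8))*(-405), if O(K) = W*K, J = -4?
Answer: -200475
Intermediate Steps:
O(K) = -6*K
T(d) = 24/d (T(d) = (-6*(-4))/d = 24/d)
(498 + T(-8))*(-405) = (498 + 24/(-8))*(-405) = (498 + 24*(-⅛))*(-405) = (498 - 3)*(-405) = 495*(-405) = -200475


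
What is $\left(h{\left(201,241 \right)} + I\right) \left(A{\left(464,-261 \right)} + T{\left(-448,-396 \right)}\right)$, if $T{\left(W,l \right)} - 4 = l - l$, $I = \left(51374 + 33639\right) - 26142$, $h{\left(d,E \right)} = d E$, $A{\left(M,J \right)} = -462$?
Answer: $-49148896$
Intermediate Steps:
$h{\left(d,E \right)} = E d$
$I = 58871$ ($I = 85013 - 26142 = 58871$)
$T{\left(W,l \right)} = 4$ ($T{\left(W,l \right)} = 4 + \left(l - l\right) = 4 + 0 = 4$)
$\left(h{\left(201,241 \right)} + I\right) \left(A{\left(464,-261 \right)} + T{\left(-448,-396 \right)}\right) = \left(241 \cdot 201 + 58871\right) \left(-462 + 4\right) = \left(48441 + 58871\right) \left(-458\right) = 107312 \left(-458\right) = -49148896$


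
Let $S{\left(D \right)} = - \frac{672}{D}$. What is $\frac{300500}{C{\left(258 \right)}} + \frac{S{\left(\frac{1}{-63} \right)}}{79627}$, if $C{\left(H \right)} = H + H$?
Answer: $\frac{5987439719}{10271883} \approx 582.9$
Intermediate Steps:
$C{\left(H \right)} = 2 H$
$\frac{300500}{C{\left(258 \right)}} + \frac{S{\left(\frac{1}{-63} \right)}}{79627} = \frac{300500}{2 \cdot 258} + \frac{\left(-672\right) \frac{1}{\frac{1}{-63}}}{79627} = \frac{300500}{516} + - \frac{672}{- \frac{1}{63}} \cdot \frac{1}{79627} = 300500 \cdot \frac{1}{516} + \left(-672\right) \left(-63\right) \frac{1}{79627} = \frac{75125}{129} + 42336 \cdot \frac{1}{79627} = \frac{75125}{129} + \frac{42336}{79627} = \frac{5987439719}{10271883}$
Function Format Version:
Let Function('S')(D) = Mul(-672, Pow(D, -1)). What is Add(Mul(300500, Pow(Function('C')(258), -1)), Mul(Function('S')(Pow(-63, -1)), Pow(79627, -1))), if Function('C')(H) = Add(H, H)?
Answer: Rational(5987439719, 10271883) ≈ 582.90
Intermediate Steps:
Function('C')(H) = Mul(2, H)
Add(Mul(300500, Pow(Function('C')(258), -1)), Mul(Function('S')(Pow(-63, -1)), Pow(79627, -1))) = Add(Mul(300500, Pow(Mul(2, 258), -1)), Mul(Mul(-672, Pow(Pow(-63, -1), -1)), Pow(79627, -1))) = Add(Mul(300500, Pow(516, -1)), Mul(Mul(-672, Pow(Rational(-1, 63), -1)), Rational(1, 79627))) = Add(Mul(300500, Rational(1, 516)), Mul(Mul(-672, -63), Rational(1, 79627))) = Add(Rational(75125, 129), Mul(42336, Rational(1, 79627))) = Add(Rational(75125, 129), Rational(42336, 79627)) = Rational(5987439719, 10271883)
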